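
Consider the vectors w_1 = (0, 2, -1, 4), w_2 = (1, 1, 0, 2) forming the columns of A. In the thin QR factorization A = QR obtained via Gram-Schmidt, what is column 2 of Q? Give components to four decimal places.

q_2 = (0.8987, 0.0428, 0.4280, 0.0856)

w_1 = (0, 2, -1, 4); ‖w_1‖ = 4.5826, so q_1 = (0.0000, 0.4364, -0.2182, 0.8729).
q_1·w_2 = 0.0000·1 + 0.4364·1 + (-0.2182)·0 + 0.8729·2 = 2.1822.
u_2 = w_2 − 2.1822·q_1 = (1.0000, 0.0476, 0.4762, 0.0952).
‖u_2‖ = 1.1127, so q_2 = (0.8987, 0.0428, 0.4280, 0.0856).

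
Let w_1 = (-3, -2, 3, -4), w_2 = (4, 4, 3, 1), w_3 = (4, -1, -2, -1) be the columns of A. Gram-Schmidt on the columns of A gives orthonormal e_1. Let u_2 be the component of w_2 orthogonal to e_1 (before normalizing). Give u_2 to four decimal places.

u_2 = (2.8158, 3.2105, 4.1842, -0.5789)

w_1 = (-3, -2, 3, -4); ‖w_1‖ = 6.1644, so e_1 = (-0.4867, -0.3244, 0.4867, -0.6489).
e_1·w_2 = (-0.4867)·4 + (-0.3244)·4 + 0.4867·3 + (-0.6489)·1 = -2.4333.
u_2 = w_2 + 2.4333·e_1 = (2.8158, 3.2105, 4.1842, -0.5789).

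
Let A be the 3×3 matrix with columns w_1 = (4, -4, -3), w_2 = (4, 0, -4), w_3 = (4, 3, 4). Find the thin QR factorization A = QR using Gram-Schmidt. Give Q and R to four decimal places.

e_1 = w_1/‖w_1‖ = (4, -4, -3)/6.4031 = (0.6247, -0.6247, -0.4685).
r_{12} = e_1·w_2 = 4.3729.
u_2 = w_2 − 4.3729·e_1 = (1.2683, 2.7317, -1.9512).
‖u_2‖ = 3.5886, so e_2 = (0.3534, 0.7612, -0.5437).
r_{13} = e_1·w_3 = -1.2494; r_{23} = e_2·w_3 = 1.5224.
u_3 = w_3 + 1.2494·e_1 − 1.5224·e_2 = (4.2424, 1.0606, 4.2424).
‖u_3‖ = 6.0927, so e_3 = (0.6963, 0.1741, 0.6963).

Q = [[0.6247, 0.3534, 0.6963], [-0.6247, 0.7612, 0.1741], [-0.4685, -0.5437, 0.6963]], R = [[6.4031, 4.3729, -1.2494], [0.0000, 3.5886, 1.5224], [0.0000, 0.0000, 6.0927]]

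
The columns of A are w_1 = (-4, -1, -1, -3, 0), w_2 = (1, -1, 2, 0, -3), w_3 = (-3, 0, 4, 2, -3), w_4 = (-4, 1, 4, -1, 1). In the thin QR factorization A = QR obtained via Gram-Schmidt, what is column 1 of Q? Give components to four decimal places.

e_1 = (-0.7698, -0.1925, -0.1925, -0.5774, 0.0000)

w_1 = (-4, -1, -1, -3, 0); ‖w_1‖ = 5.1962, so e_1 = (-0.7698, -0.1925, -0.1925, -0.5774, 0.0000).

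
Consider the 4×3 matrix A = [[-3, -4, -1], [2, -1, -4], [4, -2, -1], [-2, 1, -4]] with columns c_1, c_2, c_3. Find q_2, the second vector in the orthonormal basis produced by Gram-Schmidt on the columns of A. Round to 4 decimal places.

q_2 = (-0.8528, -0.2132, -0.4264, 0.2132)

c_1 = (-3, 2, 4, -2); ‖c_1‖ = 5.7446, so q_1 = (-0.5222, 0.3482, 0.6963, -0.3482).
q_1·c_2 = (-0.5222)·(-4) + 0.3482·(-1) + 0.6963·(-2) + (-0.3482)·1 = 0.0000.
u_2 = c_2 + 0.0000·q_1 = (-4.0000, -1.0000, -2.0000, 1.0000).
‖u_2‖ = 4.6904, so q_2 = (-0.8528, -0.2132, -0.4264, 0.2132).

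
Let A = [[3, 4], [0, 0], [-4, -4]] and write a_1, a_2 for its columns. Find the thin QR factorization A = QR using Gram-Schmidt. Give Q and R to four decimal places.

q_1 = a_1/‖a_1‖ = (3, 0, -4)/5.0000 = (0.6000, 0.0000, -0.8000).
r_{12} = q_1·a_2 = 5.6000.
u_2 = a_2 − 5.6000·q_1 = (0.6400, 0.0000, 0.4800).
‖u_2‖ = 0.8000, so q_2 = (0.8000, 0.0000, 0.6000).

Q = [[0.6000, 0.8000], [0.0000, 0.0000], [-0.8000, 0.6000]], R = [[5.0000, 5.6000], [0.0000, 0.8000]]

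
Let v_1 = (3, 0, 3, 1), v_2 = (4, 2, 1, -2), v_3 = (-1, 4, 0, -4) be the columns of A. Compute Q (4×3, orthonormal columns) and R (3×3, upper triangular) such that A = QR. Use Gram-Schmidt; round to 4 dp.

Q = [[0.6882, 0.4852, -0.5355], [0.0000, 0.4984, 0.5328], [0.6882, -0.2623, 0.6128], [0.2294, -0.6689, -0.2319]], R = [[4.3589, 2.9824, -1.6059], [0.0000, 4.0131, 4.1836], [0.0000, 0.0000, 3.5942]]

v_1 = (3, 0, 3, 1); ‖v_1‖ = 4.3589, so e_1 = (0.6882, 0.0000, 0.6882, 0.2294).
e_1·v_2 = 0.6882·4 + 0.0000·2 + 0.6882·1 + 0.2294·(-2) = 2.9824.
u_2 = v_2 − 2.9824·e_1 = (1.9474, 2.0000, -1.0526, -2.6842).
‖u_2‖ = 4.0131, so e_2 = (0.4852, 0.4984, -0.2623, -0.6689).
e_1·v_3 = 0.6882·(-1) + 0.0000·4 + 0.6882·0 + 0.2294·(-4) = -1.6059; e_2·v_3 = 0.4852·(-1) + 0.4984·4 + (-0.2623)·0 + (-0.6689)·(-4) = 4.1836.
u_3 = v_3 + 1.6059·e_1 − 4.1836·e_2 = (-1.9248, 1.9150, 2.2026, -0.8333).
‖u_3‖ = 3.5942, so e_3 = (-0.5355, 0.5328, 0.6128, -0.2319).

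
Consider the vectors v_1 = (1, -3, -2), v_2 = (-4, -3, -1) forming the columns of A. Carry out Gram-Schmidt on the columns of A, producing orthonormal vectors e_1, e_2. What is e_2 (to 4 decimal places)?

v_1 = (1, -3, -2); ‖v_1‖ = 3.7417, so e_1 = (0.2673, -0.8018, -0.5345).
e_1·v_2 = 0.2673·(-4) + (-0.8018)·(-3) + (-0.5345)·(-1) = 1.8708.
u_2 = v_2 − 1.8708·e_1 = (-4.5000, -1.5000, 0.0000).
‖u_2‖ = 4.7434, so e_2 = (-0.9487, -0.3162, 0.0000).

e_2 = (-0.9487, -0.3162, 0.0000)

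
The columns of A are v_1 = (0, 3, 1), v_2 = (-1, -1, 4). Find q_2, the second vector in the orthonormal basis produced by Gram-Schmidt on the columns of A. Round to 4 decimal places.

v_1 = (0, 3, 1); ‖v_1‖ = 3.1623, so q_1 = (0.0000, 0.9487, 0.3162).
q_1·v_2 = 0.0000·(-1) + 0.9487·(-1) + 0.3162·4 = 0.3162.
u_2 = v_2 − 0.3162·q_1 = (-1.0000, -1.3000, 3.9000).
‖u_2‖ = 4.2308, so q_2 = (-0.2364, -0.3073, 0.9218).

q_2 = (-0.2364, -0.3073, 0.9218)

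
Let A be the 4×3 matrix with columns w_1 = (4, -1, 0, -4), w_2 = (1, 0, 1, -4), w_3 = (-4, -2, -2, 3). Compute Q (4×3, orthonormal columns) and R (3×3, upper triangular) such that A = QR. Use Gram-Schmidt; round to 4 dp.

Q = [[0.6963, -0.5874, -0.4076], [-0.1741, 0.2500, -0.7487], [0.0000, 0.4124, -0.4740], [-0.6963, -0.6499, -0.2204]], R = [[5.7446, 3.4816, -4.5260], [0.0000, 2.4246, -0.9249], [0.0000, 0.0000, 3.4146]]

q_1 = w_1/‖w_1‖ = (4, -1, 0, -4)/5.7446 = (0.6963, -0.1741, 0.0000, -0.6963).
r_{12} = q_1·w_2 = 3.4816.
u_2 = w_2 − 3.4816·q_1 = (-1.4242, 0.6061, 1.0000, -1.5758).
‖u_2‖ = 2.4246, so q_2 = (-0.5874, 0.2500, 0.4124, -0.6499).
r_{13} = q_1·w_3 = -4.5260; r_{23} = q_2·w_3 = -0.9249.
u_3 = w_3 + 4.5260·q_1 + 0.9249·q_2 = (-1.3918, -2.5567, -1.6186, -0.7526).
‖u_3‖ = 3.4146, so q_3 = (-0.4076, -0.7487, -0.4740, -0.2204).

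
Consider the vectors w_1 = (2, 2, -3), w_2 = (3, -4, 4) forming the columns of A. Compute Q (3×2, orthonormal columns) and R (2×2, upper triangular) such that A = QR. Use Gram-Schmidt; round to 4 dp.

Q = [[0.4851, 0.8560], [0.4851, -0.4334], [-0.7276, 0.2817]], R = [[4.1231, -3.3955], [0.0000, 5.4287]]

w_1 = (2, 2, -3); ‖w_1‖ = 4.1231, so q_1 = (0.4851, 0.4851, -0.7276).
q_1·w_2 = 0.4851·3 + 0.4851·(-4) + (-0.7276)·4 = -3.3955.
u_2 = w_2 + 3.3955·q_1 = (4.6471, -2.3529, 1.5294).
‖u_2‖ = 5.4287, so q_2 = (0.8560, -0.4334, 0.2817).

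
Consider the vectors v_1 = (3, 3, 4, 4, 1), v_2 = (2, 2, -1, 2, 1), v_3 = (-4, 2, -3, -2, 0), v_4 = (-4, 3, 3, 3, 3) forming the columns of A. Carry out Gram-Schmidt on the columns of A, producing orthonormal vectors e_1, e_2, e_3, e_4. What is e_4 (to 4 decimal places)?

e_4 = (-0.4104, -0.3966, -0.0207, 0.4552, 0.6831)

v_1 = (3, 3, 4, 4, 1); ‖v_1‖ = 7.1414, so e_1 = (0.4201, 0.4201, 0.5601, 0.5601, 0.1400).
e_1·v_2 = 0.4201·2 + 0.4201·2 + 0.5601·(-1) + 0.5601·2 + 0.1400·1 = 2.3805.
u_2 = v_2 − 2.3805·e_1 = (1.0000, 1.0000, -2.3333, 0.6667, 0.6667).
‖u_2‖ = 2.8868, so e_2 = (0.3464, 0.3464, -0.8083, 0.2309, 0.2309).
e_1·v_3 = 0.4201·(-4) + 0.4201·2 + 0.5601·(-3) + 0.5601·(-2) + 0.1400·0 = -3.6407; e_2·v_3 = 0.3464·(-4) + 0.3464·2 + (-0.8083)·(-3) + 0.2309·(-2) + 0.2309·0 = 1.2702.
u_3 = v_3 + 3.6407·e_1 − 1.2702·e_2 = (-2.9106, 3.0894, 0.0659, -0.2541, 0.2165).
‖u_3‖ = 4.2581, so e_3 = (-0.6835, 0.7255, 0.0155, -0.0597, 0.0508).
e_1·v_4 = 0.4201·(-4) + 0.4201·3 + 0.5601·3 + 0.5601·3 + 0.1400·3 = 3.3607; e_2·v_4 = 0.3464·(-4) + 0.3464·3 + (-0.8083)·3 + 0.2309·3 + 0.2309·3 = -1.3856; e_3·v_4 = (-0.6835)·(-4) + 0.7255·3 + 0.0155·3 + (-0.0597)·3 + 0.0508·3 = 4.9306.
u_4 = v_4 − 3.3607·e_1 + 1.3856·e_2 − 4.9306·e_3 = (-1.5615, -1.5091, -0.0786, 1.7319, 2.5988).
‖u_4‖ = 3.8046, so e_4 = (-0.4104, -0.3966, -0.0207, 0.4552, 0.6831).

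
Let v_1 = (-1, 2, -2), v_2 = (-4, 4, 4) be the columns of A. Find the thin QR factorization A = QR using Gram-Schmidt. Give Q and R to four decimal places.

Q = [[-0.3333, -0.5230], [0.6667, 0.4576], [-0.6667, 0.7191]], R = [[3.0000, 1.3333], [0.0000, 6.7987]]

v_1 = (-1, 2, -2); ‖v_1‖ = 3.0000, so e_1 = (-0.3333, 0.6667, -0.6667).
e_1·v_2 = (-0.3333)·(-4) + 0.6667·4 + (-0.6667)·4 = 1.3333.
u_2 = v_2 − 1.3333·e_1 = (-3.5556, 3.1111, 4.8889).
‖u_2‖ = 6.7987, so e_2 = (-0.5230, 0.4576, 0.7191).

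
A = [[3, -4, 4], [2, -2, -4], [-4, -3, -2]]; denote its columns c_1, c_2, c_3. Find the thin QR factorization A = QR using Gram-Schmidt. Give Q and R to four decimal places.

e_1 = c_1/‖c_1‖ = (3, 2, -4)/5.3852 = (0.5571, 0.3714, -0.7428).
r_{12} = e_1·c_2 = -0.7428.
u_2 = c_2 + 0.7428·e_1 = (-3.5862, -1.7241, -3.5517).
‖u_2‖ = 5.3337, so e_2 = (-0.6724, -0.3233, -0.6659).
r_{13} = e_1·c_3 = 2.2283; r_{23} = e_2·c_3 = -0.0647.
u_3 = c_3 − 2.2283·e_1 + 0.0647·e_2 = (2.7152, -4.8485, -0.3879).
‖u_3‖ = 5.5705, so e_3 = (0.4874, -0.8704, -0.0696).

Q = [[0.5571, -0.6724, 0.4874], [0.3714, -0.3233, -0.8704], [-0.7428, -0.6659, -0.0696]], R = [[5.3852, -0.7428, 2.2283], [0.0000, 5.3337, -0.0647], [0.0000, 0.0000, 5.5705]]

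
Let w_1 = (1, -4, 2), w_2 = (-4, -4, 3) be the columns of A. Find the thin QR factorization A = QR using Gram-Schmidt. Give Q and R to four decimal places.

Q = [[0.2182, -0.9605], [-0.8729, -0.1130], [0.4364, 0.2543]], R = [[4.5826, 3.9279], [0.0000, 5.0568]]

w_1 = (1, -4, 2); ‖w_1‖ = 4.5826, so q_1 = (0.2182, -0.8729, 0.4364).
q_1·w_2 = 0.2182·(-4) + (-0.8729)·(-4) + 0.4364·3 = 3.9279.
u_2 = w_2 − 3.9279·q_1 = (-4.8571, -0.5714, 1.2857).
‖u_2‖ = 5.0568, so q_2 = (-0.9605, -0.1130, 0.2543).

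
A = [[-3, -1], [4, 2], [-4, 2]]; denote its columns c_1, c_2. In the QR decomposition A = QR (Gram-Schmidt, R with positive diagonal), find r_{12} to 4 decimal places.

c_1 = (-3, 4, -4); ‖c_1‖ = 6.4031, so q_1 = (-0.4685, 0.6247, -0.6247).
r_{12} = q_1·c_2 = 0.4685.

r_{12} = 0.4685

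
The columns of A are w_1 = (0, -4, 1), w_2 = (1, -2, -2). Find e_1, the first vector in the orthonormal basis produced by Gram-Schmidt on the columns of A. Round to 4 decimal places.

e_1 = (0.0000, -0.9701, 0.2425)

w_1 = (0, -4, 1); ‖w_1‖ = 4.1231, so e_1 = (0.0000, -0.9701, 0.2425).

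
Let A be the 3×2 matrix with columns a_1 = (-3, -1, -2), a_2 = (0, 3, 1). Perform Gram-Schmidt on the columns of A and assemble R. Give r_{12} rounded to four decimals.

q_1 = a_1/‖a_1‖ = (-3, -1, -2)/3.7417 = (-0.8018, -0.2673, -0.5345).
r_{12} = q_1·a_2 = -1.3363.

r_{12} = -1.3363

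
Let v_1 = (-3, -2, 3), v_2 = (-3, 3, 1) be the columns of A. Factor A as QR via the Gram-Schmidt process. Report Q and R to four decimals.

v_1 = (-3, -2, 3); ‖v_1‖ = 4.6904, so e_1 = (-0.6396, -0.4264, 0.6396).
e_1·v_2 = (-0.6396)·(-3) + (-0.4264)·3 + 0.6396·1 = 1.2792.
u_2 = v_2 − 1.2792·e_1 = (-2.1818, 3.5455, 0.1818).
‖u_2‖ = 4.1670, so e_2 = (-0.5236, 0.8508, 0.0436).

Q = [[-0.6396, -0.5236], [-0.4264, 0.8508], [0.6396, 0.0436]], R = [[4.6904, 1.2792], [0.0000, 4.1670]]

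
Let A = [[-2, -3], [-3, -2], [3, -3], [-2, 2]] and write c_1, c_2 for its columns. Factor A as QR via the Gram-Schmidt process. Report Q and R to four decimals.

Q = [[-0.3922, -0.6039], [-0.5883, -0.4152], [0.5883, -0.5661], [-0.3922, 0.3774]], R = [[5.0990, -0.1961], [0.0000, 5.0952]]

q_1 = c_1/‖c_1‖ = (-2, -3, 3, -2)/5.0990 = (-0.3922, -0.5883, 0.5883, -0.3922).
r_{12} = q_1·c_2 = -0.1961.
u_2 = c_2 + 0.1961·q_1 = (-3.0769, -2.1154, -2.8846, 1.9231).
‖u_2‖ = 5.0952, so q_2 = (-0.6039, -0.4152, -0.5661, 0.3774).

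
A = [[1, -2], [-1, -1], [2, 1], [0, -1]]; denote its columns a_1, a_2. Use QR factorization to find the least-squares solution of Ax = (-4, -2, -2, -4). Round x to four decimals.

x = (-1.3171, 1.9024)

q_1 = a_1/‖a_1‖ = (1, -1, 2, 0)/2.4495 = (0.4082, -0.4082, 0.8165, 0.0000).
r_{12} = q_1·a_2 = 0.4082.
u_2 = a_2 − 0.4082·q_1 = (-2.1667, -0.8333, 0.6667, -1.0000).
‖u_2‖ = 2.6141, so q_2 = (-0.8288, -0.3188, 0.2550, -0.3825).
Qᵀb = (-2.4495, 4.9731).
Back-substitute: x_2 = 4.9731/2.6141 = 1.9024.
x_1 = (-2.4495 − 0.4082·1.9024)/2.4495 = -1.3171.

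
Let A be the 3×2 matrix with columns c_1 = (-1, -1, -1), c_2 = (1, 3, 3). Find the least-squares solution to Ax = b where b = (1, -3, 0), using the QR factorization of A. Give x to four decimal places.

x = (-2.2500, -1.2500)

c_1 = (-1, -1, -1); ‖c_1‖ = 1.7321, so e_1 = (-0.5774, -0.5774, -0.5774).
e_1·c_2 = (-0.5774)·1 + (-0.5774)·3 + (-0.5774)·3 = -4.0415.
u_2 = c_2 + 4.0415·e_1 = (-1.3333, 0.6667, 0.6667).
‖u_2‖ = 1.6330, so e_2 = (-0.8165, 0.4082, 0.4082).
Qᵀb = (1.1547, -2.0412).
Back-substitute: x_2 = -2.0412/1.6330 = -1.2500.
x_1 = (1.1547 + 4.0415·(-1.2500))/1.7321 = -2.2500.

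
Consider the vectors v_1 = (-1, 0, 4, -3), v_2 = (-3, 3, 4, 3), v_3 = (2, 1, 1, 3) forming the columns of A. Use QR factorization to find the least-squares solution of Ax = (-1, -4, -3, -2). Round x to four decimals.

q_1 = v_1/‖v_1‖ = (-1, 0, 4, -3)/5.0990 = (-0.1961, 0.0000, 0.7845, -0.5883).
r_{12} = q_1·v_2 = 1.9612.
u_2 = v_2 − 1.9612·q_1 = (-2.6154, 3.0000, 2.4615, 4.1538).
‖u_2‖ = 6.2573, so q_2 = (-0.4180, 0.4794, 0.3934, 0.6638).
r_{13} = q_1·v_3 = -1.3728; r_{23} = q_2·v_3 = 2.0284.
u_3 = v_3 + 1.3728·q_1 − 2.0284·q_2 = (2.5786, 0.0275, 1.2790, 0.8458).
‖u_3‖ = 3.0002, so q_3 = (0.8595, 0.0092, 0.4263, 0.2819).
Qᵀb = (-0.9806, -4.0076, -2.7389).
Back-substitute: x_3 = -2.7389/3.0002 = -0.9129.
x_2 = (-4.0076 − 2.0284·(-0.9129))/6.2573 = -0.3445.
x_1 = (-0.9806 − 1.9612·(-0.3445) + 1.3728·(-0.9129))/5.0990 = -0.3056.

x = (-0.3056, -0.3445, -0.9129)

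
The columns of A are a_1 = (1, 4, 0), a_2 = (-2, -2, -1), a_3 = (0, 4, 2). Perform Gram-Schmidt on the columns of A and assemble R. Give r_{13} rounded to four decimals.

a_1 = (1, 4, 0); ‖a_1‖ = 4.1231, so q_1 = (0.2425, 0.9701, 0.0000).
r_{13} = q_1·a_3 = 3.8806.

r_{13} = 3.8806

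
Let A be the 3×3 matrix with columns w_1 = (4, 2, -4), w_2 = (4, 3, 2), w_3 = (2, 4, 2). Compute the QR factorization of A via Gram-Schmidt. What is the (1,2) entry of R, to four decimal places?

r_{12} = 2.3333

w_1 = (4, 2, -4); ‖w_1‖ = 6.0000, so q_1 = (0.6667, 0.3333, -0.6667).
r_{12} = q_1·w_2 = 2.3333.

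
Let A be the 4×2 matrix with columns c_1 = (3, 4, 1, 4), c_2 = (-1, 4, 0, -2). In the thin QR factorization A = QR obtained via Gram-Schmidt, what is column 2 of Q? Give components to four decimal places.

e_2 = (-0.3004, 0.7801, -0.0264, -0.5482)

c_1 = (3, 4, 1, 4); ‖c_1‖ = 6.4807, so e_1 = (0.4629, 0.6172, 0.1543, 0.6172).
e_1·c_2 = 0.4629·(-1) + 0.6172·4 + 0.1543·0 + 0.6172·(-2) = 0.7715.
u_2 = c_2 − 0.7715·e_1 = (-1.3571, 3.5238, -0.1190, -2.4762).
‖u_2‖ = 4.5172, so e_2 = (-0.3004, 0.7801, -0.0264, -0.5482).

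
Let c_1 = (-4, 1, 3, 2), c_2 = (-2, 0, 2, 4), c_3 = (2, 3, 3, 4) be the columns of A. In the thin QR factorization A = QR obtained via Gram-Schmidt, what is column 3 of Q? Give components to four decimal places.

c_1 = (-4, 1, 3, 2); ‖c_1‖ = 5.4772, so q_1 = (-0.7303, 0.1826, 0.5477, 0.3651).
q_1·c_2 = (-0.7303)·(-2) + 0.1826·0 + 0.5477·2 + 0.3651·4 = 4.0166.
u_2 = c_2 − 4.0166·q_1 = (0.9333, -0.7333, -0.2000, 2.5333).
‖u_2‖ = 2.8048, so q_2 = (0.3328, -0.2615, -0.0713, 0.9032).
q_1·c_3 = (-0.7303)·2 + 0.1826·3 + 0.5477·3 + 0.3651·4 = 2.1909; q_2·c_3 = 0.3328·2 + (-0.2615)·3 + (-0.0713)·3 + 0.9032·4 = 3.2801.
u_3 = c_3 − 2.1909·q_1 − 3.2801·q_2 = (2.5085, 3.4576, 2.0339, 0.2373).
‖u_3‖ = 4.7372, so q_3 = (0.5295, 0.7299, 0.4293, 0.0501).

q_3 = (0.5295, 0.7299, 0.4293, 0.0501)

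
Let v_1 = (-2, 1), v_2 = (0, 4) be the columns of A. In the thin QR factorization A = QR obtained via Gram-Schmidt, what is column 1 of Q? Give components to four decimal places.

q_1 = v_1/‖v_1‖ = (-2, 1)/2.2361 = (-0.8944, 0.4472).

q_1 = (-0.8944, 0.4472)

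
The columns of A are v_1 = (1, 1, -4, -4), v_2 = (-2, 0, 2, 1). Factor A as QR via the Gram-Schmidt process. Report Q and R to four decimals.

v_1 = (1, 1, -4, -4); ‖v_1‖ = 5.8310, so q_1 = (0.1715, 0.1715, -0.6860, -0.6860).
q_1·v_2 = 0.1715·(-2) + 0.1715·0 + (-0.6860)·2 + (-0.6860)·1 = -2.4010.
u_2 = v_2 + 2.4010·q_1 = (-1.5882, 0.4118, 0.3529, -0.6471).
‖u_2‖ = 1.7987, so q_2 = (-0.8830, 0.2289, 0.1962, -0.3597).

Q = [[0.1715, -0.8830], [0.1715, 0.2289], [-0.6860, 0.1962], [-0.6860, -0.3597]], R = [[5.8310, -2.4010], [0.0000, 1.7987]]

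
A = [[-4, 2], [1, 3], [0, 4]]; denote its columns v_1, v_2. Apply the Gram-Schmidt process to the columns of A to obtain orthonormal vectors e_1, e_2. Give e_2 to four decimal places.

e_1 = v_1/‖v_1‖ = (-4, 1, 0)/4.1231 = (-0.9701, 0.2425, 0.0000).
r_{12} = e_1·v_2 = -1.2127.
u_2 = v_2 + 1.2127·e_1 = (0.8235, 3.2941, 4.0000).
‖u_2‖ = 5.2468, so e_2 = (0.1570, 0.6278, 0.7624).

e_2 = (0.1570, 0.6278, 0.7624)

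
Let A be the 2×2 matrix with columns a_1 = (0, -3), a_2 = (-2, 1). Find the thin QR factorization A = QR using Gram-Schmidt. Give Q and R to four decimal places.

a_1 = (0, -3); ‖a_1‖ = 3.0000, so q_1 = (0.0000, -1.0000).
q_1·a_2 = 0.0000·(-2) + (-1.0000)·1 = -1.0000.
u_2 = a_2 + 1.0000·q_1 = (-2.0000, 0.0000).
‖u_2‖ = 2.0000, so q_2 = (-1.0000, 0.0000).

Q = [[0.0000, -1.0000], [-1.0000, 0.0000]], R = [[3.0000, -1.0000], [0.0000, 2.0000]]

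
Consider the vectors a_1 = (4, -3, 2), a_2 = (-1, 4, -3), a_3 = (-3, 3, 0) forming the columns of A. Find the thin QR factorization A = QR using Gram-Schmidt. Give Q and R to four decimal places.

Q = [[0.7428, 0.6668, 0.0609], [-0.5571, 0.5651, 0.6086], [0.3714, -0.4859, 0.7912]], R = [[5.3852, -4.0853, -3.8996], [0.0000, 3.0513, -0.3051], [0.0000, 0.0000, 1.6432]]

e_1 = a_1/‖a_1‖ = (4, -3, 2)/5.3852 = (0.7428, -0.5571, 0.3714).
r_{12} = e_1·a_2 = -4.0853.
u_2 = a_2 + 4.0853·e_1 = (2.0345, 1.7241, -1.4828).
‖u_2‖ = 3.0513, so e_2 = (0.6668, 0.5651, -0.4859).
r_{13} = e_1·a_3 = -3.8996; r_{23} = e_2·a_3 = -0.3051.
u_3 = a_3 + 3.8996·e_1 + 0.3051·e_2 = (0.1000, 1.0000, 1.3000).
‖u_3‖ = 1.6432, so e_3 = (0.0609, 0.6086, 0.7912).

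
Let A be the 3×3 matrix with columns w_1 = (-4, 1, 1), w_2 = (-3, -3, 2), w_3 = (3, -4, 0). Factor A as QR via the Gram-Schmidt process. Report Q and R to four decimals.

Q = [[-0.9428, -0.1421, -0.3015], [0.2357, -0.9239, -0.3015], [0.2357, 0.3553, -0.9045]], R = [[4.2426, 2.5927, -3.7712], [0.0000, 3.9087, 3.2691], [0.0000, 0.0000, 0.3015]]

w_1 = (-4, 1, 1); ‖w_1‖ = 4.2426, so e_1 = (-0.9428, 0.2357, 0.2357).
e_1·w_2 = (-0.9428)·(-3) + 0.2357·(-3) + 0.2357·2 = 2.5927.
u_2 = w_2 − 2.5927·e_1 = (-0.5556, -3.6111, 1.3889).
‖u_2‖ = 3.9087, so e_2 = (-0.1421, -0.9239, 0.3553).
e_1·w_3 = (-0.9428)·3 + 0.2357·(-4) + 0.2357·0 = -3.7712; e_2·w_3 = (-0.1421)·3 + (-0.9239)·(-4) + 0.3553·0 = 3.2691.
u_3 = w_3 + 3.7712·e_1 − 3.2691·e_2 = (-0.0909, -0.0909, -0.2727).
‖u_3‖ = 0.3015, so e_3 = (-0.3015, -0.3015, -0.9045).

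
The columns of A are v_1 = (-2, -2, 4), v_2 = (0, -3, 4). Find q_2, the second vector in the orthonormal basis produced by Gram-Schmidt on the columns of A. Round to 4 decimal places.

q_2 = (0.8339, -0.5307, 0.1516)

v_1 = (-2, -2, 4); ‖v_1‖ = 4.8990, so q_1 = (-0.4082, -0.4082, 0.8165).
q_1·v_2 = (-0.4082)·0 + (-0.4082)·(-3) + 0.8165·4 = 4.4907.
u_2 = v_2 − 4.4907·q_1 = (1.8333, -1.1667, 0.3333).
‖u_2‖ = 2.1985, so q_2 = (0.8339, -0.5307, 0.1516).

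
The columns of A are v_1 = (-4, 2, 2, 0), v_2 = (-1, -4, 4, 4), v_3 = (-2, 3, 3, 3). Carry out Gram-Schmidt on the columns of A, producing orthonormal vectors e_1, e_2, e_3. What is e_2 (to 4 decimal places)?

e_1 = v_1/‖v_1‖ = (-4, 2, 2, 0)/4.8990 = (-0.8165, 0.4082, 0.4082, 0.0000).
r_{12} = e_1·v_2 = 0.8165.
u_2 = v_2 − 0.8165·e_1 = (-0.3333, -4.3333, 3.6667, 4.0000).
‖u_2‖ = 6.9522, so e_2 = (-0.0479, -0.6233, 0.5274, 0.5754).

e_2 = (-0.0479, -0.6233, 0.5274, 0.5754)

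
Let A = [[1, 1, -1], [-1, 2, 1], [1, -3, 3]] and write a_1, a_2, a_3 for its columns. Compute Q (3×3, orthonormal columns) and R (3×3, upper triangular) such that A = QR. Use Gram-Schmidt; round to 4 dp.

Q = [[0.5774, 0.7926, 0.1961], [-0.5774, 0.2265, 0.7845], [0.5774, -0.5661, 0.5883]], R = [[1.7321, -2.3094, 0.5774], [0.0000, 2.9439, -2.2646], [0.0000, 0.0000, 2.3534]]

a_1 = (1, -1, 1); ‖a_1‖ = 1.7321, so q_1 = (0.5774, -0.5774, 0.5774).
q_1·a_2 = 0.5774·1 + (-0.5774)·2 + 0.5774·(-3) = -2.3094.
u_2 = a_2 + 2.3094·q_1 = (2.3333, 0.6667, -1.6667).
‖u_2‖ = 2.9439, so q_2 = (0.7926, 0.2265, -0.5661).
q_1·a_3 = 0.5774·(-1) + (-0.5774)·1 + 0.5774·3 = 0.5774; q_2·a_3 = 0.7926·(-1) + 0.2265·1 + (-0.5661)·3 = -2.2646.
u_3 = a_3 − 0.5774·q_1 + 2.2646·q_2 = (0.4615, 1.8462, 1.3846).
‖u_3‖ = 2.3534, so q_3 = (0.1961, 0.7845, 0.5883).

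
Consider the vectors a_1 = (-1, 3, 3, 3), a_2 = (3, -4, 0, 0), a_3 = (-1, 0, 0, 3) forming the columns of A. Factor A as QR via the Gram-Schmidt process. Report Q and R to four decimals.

a_1 = (-1, 3, 3, 3); ‖a_1‖ = 5.2915, so q_1 = (-0.1890, 0.5669, 0.5669, 0.5669).
q_1·a_2 = (-0.1890)·3 + 0.5669·(-4) + 0.5669·0 + 0.5669·0 = -2.8347.
u_2 = a_2 + 2.8347·q_1 = (2.4643, -2.3929, 1.6071, 1.6071).
‖u_2‖ = 4.1188, so q_2 = (0.5983, -0.5810, 0.3902, 0.3902).
q_1·a_3 = (-0.1890)·(-1) + 0.5669·0 + 0.5669·0 + 0.5669·3 = 1.8898; q_2·a_3 = 0.5983·(-1) + (-0.5810)·0 + 0.3902·0 + 0.3902·3 = 0.5723.
u_3 = a_3 − 1.8898·q_1 − 0.5723·q_2 = (-0.9853, -0.7389, -1.2947, 1.7053).
‖u_3‖ = 2.4700, so q_3 = (-0.3989, -0.2992, -0.5242, 0.6904).

Q = [[-0.1890, 0.5983, -0.3989], [0.5669, -0.5810, -0.2992], [0.5669, 0.3902, -0.5242], [0.5669, 0.3902, 0.6904]], R = [[5.2915, -2.8347, 1.8898], [0.0000, 4.1188, 0.5723], [0.0000, 0.0000, 2.4700]]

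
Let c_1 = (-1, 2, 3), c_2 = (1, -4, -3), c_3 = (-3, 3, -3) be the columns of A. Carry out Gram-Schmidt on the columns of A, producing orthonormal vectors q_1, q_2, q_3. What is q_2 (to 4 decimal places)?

c_1 = (-1, 2, 3); ‖c_1‖ = 3.7417, so q_1 = (-0.2673, 0.5345, 0.8018).
q_1·c_2 = (-0.2673)·1 + 0.5345·(-4) + 0.8018·(-3) = -4.8107.
u_2 = c_2 + 4.8107·q_1 = (-0.2857, -1.4286, 0.8571).
‖u_2‖ = 1.6903, so q_2 = (-0.1690, -0.8452, 0.5071).

q_2 = (-0.1690, -0.8452, 0.5071)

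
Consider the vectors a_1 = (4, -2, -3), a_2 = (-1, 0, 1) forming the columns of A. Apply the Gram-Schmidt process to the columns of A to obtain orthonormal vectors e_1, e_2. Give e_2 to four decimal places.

a_1 = (4, -2, -3); ‖a_1‖ = 5.3852, so e_1 = (0.7428, -0.3714, -0.5571).
e_1·a_2 = 0.7428·(-1) + (-0.3714)·0 + (-0.5571)·1 = -1.2999.
u_2 = a_2 + 1.2999·e_1 = (-0.0345, -0.4828, 0.2759).
‖u_2‖ = 0.5571, so e_2 = (-0.0619, -0.8666, 0.4952).

e_2 = (-0.0619, -0.8666, 0.4952)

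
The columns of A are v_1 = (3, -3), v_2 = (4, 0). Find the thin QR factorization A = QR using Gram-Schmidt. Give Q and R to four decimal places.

v_1 = (3, -3); ‖v_1‖ = 4.2426, so e_1 = (0.7071, -0.7071).
e_1·v_2 = 0.7071·4 + (-0.7071)·0 = 2.8284.
u_2 = v_2 − 2.8284·e_1 = (2.0000, 2.0000).
‖u_2‖ = 2.8284, so e_2 = (0.7071, 0.7071).

Q = [[0.7071, 0.7071], [-0.7071, 0.7071]], R = [[4.2426, 2.8284], [0.0000, 2.8284]]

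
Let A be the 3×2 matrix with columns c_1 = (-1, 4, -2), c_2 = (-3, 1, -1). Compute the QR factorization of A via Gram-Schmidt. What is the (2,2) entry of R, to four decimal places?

r_{22} = 2.6726

c_1 = (-1, 4, -2); ‖c_1‖ = 4.5826, so e_1 = (-0.2182, 0.8729, -0.4364).
e_1·c_2 = (-0.2182)·(-3) + 0.8729·1 + (-0.4364)·(-1) = 1.9640.
u_2 = c_2 − 1.9640·e_1 = (-2.5714, -0.7143, -0.1429).
r_{22} = ‖u_2‖ = 2.6726.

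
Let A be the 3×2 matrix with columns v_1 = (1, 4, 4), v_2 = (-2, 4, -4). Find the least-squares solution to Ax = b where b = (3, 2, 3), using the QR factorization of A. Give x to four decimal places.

v_1 = (1, 4, 4); ‖v_1‖ = 5.7446, so e_1 = (0.1741, 0.6963, 0.6963).
e_1·v_2 = 0.1741·(-2) + 0.6963·4 + 0.6963·(-4) = -0.3482.
u_2 = v_2 + 0.3482·e_1 = (-1.9394, 4.2424, -3.7576).
‖u_2‖ = 5.9899, so e_2 = (-0.3238, 0.7083, -0.6273).
Qᵀb = (4.0038, -1.4368).
Back-substitute: x_2 = -1.4368/5.9899 = -0.2399.
x_1 = (4.0038 + 0.3482·(-0.2399))/5.7446 = 0.6824.

x = (0.6824, -0.2399)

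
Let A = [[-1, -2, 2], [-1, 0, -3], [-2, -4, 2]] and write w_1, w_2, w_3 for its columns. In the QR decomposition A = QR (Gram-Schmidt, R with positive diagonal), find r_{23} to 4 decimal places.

w_1 = (-1, -1, -2); ‖w_1‖ = 2.4495, so e_1 = (-0.4082, -0.4082, -0.8165).
e_1·w_2 = (-0.4082)·(-2) + (-0.4082)·0 + (-0.8165)·(-4) = 4.0825.
u_2 = w_2 − 4.0825·e_1 = (-0.3333, 1.6667, -0.6667).
‖u_2‖ = 1.8257, so e_2 = (-0.1826, 0.9129, -0.3651).
r_{23} = e_2·w_3 = -3.8341.

r_{23} = -3.8341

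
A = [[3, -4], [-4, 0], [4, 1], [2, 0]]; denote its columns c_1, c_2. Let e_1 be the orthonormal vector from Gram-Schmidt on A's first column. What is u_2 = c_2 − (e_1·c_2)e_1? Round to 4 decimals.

u_2 = (-3.4667, -0.7111, 1.7111, 0.3556)

e_1 = c_1/‖c_1‖ = (3, -4, 4, 2)/6.7082 = (0.4472, -0.5963, 0.5963, 0.2981).
r_{12} = e_1·c_2 = -1.1926.
u_2 = c_2 + 1.1926·e_1 = (-3.4667, -0.7111, 1.7111, 0.3556).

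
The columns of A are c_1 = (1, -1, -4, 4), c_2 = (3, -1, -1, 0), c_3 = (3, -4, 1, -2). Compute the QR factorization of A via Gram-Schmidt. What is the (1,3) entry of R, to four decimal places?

c_1 = (1, -1, -4, 4); ‖c_1‖ = 5.8310, so e_1 = (0.1715, -0.1715, -0.6860, 0.6860).
r_{13} = e_1·c_3 = -0.8575.

r_{13} = -0.8575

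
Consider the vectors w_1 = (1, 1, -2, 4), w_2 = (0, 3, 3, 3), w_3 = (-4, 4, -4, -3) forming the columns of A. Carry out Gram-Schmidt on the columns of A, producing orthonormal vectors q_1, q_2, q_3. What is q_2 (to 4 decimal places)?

q_2 = (-0.0847, 0.5365, 0.7907, 0.2824)

w_1 = (1, 1, -2, 4); ‖w_1‖ = 4.6904, so q_1 = (0.2132, 0.2132, -0.4264, 0.8528).
q_1·w_2 = 0.2132·0 + 0.2132·3 + (-0.4264)·3 + 0.8528·3 = 1.9188.
u_2 = w_2 − 1.9188·q_1 = (-0.4091, 2.5909, 3.8182, 1.3636).
‖u_2‖ = 4.8289, so q_2 = (-0.0847, 0.5365, 0.7907, 0.2824).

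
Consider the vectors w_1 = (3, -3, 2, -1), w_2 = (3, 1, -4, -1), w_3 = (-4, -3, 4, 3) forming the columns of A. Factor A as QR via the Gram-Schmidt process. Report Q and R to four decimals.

w_1 = (3, -3, 2, -1); ‖w_1‖ = 4.7958, so e_1 = (0.6255, -0.6255, 0.4170, -0.2085).
e_1·w_2 = 0.6255·3 + (-0.6255)·1 + 0.4170·(-4) + (-0.2085)·(-1) = -0.2085.
u_2 = w_2 + 0.2085·e_1 = (3.1304, 0.8696, -3.9130, -1.0435).
‖u_2‖ = 5.1920, so e_2 = (0.6029, 0.1675, -0.7537, -0.2010).
e_1·w_3 = 0.6255·(-4) + (-0.6255)·(-3) + 0.4170·4 + (-0.2085)·3 = 0.4170; e_2·w_3 = 0.6029·(-4) + 0.1675·(-3) + (-0.7537)·4 + (-0.2010)·3 = -6.5318.
u_3 = w_3 − 0.4170·e_1 + 6.5318·e_2 = (-0.3226, -1.6452, -1.0968, 1.7742).
‖u_3‖ = 2.6761, so e_3 = (-0.1205, -0.6148, -0.4098, 0.6630).

Q = [[0.6255, 0.6029, -0.1205], [-0.6255, 0.1675, -0.6148], [0.4170, -0.7537, -0.4098], [-0.2085, -0.2010, 0.6630]], R = [[4.7958, -0.2085, 0.4170], [0.0000, 5.1920, -6.5318], [0.0000, 0.0000, 2.6761]]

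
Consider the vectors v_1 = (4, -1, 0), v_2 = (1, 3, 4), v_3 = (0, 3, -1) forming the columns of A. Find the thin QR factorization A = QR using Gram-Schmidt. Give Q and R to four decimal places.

q_1 = v_1/‖v_1‖ = (4, -1, 0)/4.1231 = (0.9701, -0.2425, 0.0000).
r_{12} = q_1·v_2 = 0.2425.
u_2 = v_2 − 0.2425·q_1 = (0.7647, 3.0588, 4.0000).
‖u_2‖ = 5.0932, so q_2 = (0.1501, 0.6006, 0.7854).
r_{13} = q_1·v_3 = -0.7276; r_{23} = q_2·v_3 = 1.0163.
u_3 = v_3 + 0.7276·q_1 − 1.0163·q_2 = (0.5533, 2.2132, -1.7982).
‖u_3‖ = 2.9048, so q_3 = (0.1905, 0.7619, -0.6190).

Q = [[0.9701, 0.1501, 0.1905], [-0.2425, 0.6006, 0.7619], [0.0000, 0.7854, -0.6190]], R = [[4.1231, 0.2425, -0.7276], [0.0000, 5.0932, 1.0163], [0.0000, 0.0000, 2.9048]]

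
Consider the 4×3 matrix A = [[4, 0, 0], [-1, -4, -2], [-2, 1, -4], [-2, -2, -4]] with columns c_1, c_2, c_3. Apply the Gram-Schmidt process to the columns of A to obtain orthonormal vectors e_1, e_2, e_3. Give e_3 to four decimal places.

c_1 = (4, -1, -2, -2); ‖c_1‖ = 5.0000, so e_1 = (0.8000, -0.2000, -0.4000, -0.4000).
e_1·c_2 = 0.8000·0 + (-0.2000)·(-4) + (-0.4000)·1 + (-0.4000)·(-2) = 1.2000.
u_2 = c_2 − 1.2000·e_1 = (-0.9600, -3.7600, 1.4800, -1.5200).
‖u_2‖ = 4.4227, so e_2 = (-0.2171, -0.8502, 0.3346, -0.3437).
e_1·c_3 = 0.8000·0 + (-0.2000)·(-2) + (-0.4000)·(-4) + (-0.4000)·(-4) = 3.6000; e_2·c_3 = (-0.2171)·0 + (-0.8502)·(-2) + 0.3346·(-4) + (-0.3437)·(-4) = 1.7365.
u_3 = c_3 − 3.6000·e_1 − 1.7365·e_2 = (-2.5031, 0.1963, -3.1411, -1.9632).
‖u_3‖ = 4.4749, so e_3 = (-0.5594, 0.0439, -0.7019, -0.4387).

e_3 = (-0.5594, 0.0439, -0.7019, -0.4387)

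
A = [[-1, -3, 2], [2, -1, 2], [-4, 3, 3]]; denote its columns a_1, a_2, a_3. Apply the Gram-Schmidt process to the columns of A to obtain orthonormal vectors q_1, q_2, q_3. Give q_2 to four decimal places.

q_1 = a_1/‖a_1‖ = (-1, 2, -4)/4.5826 = (-0.2182, 0.4364, -0.8729).
r_{12} = q_1·a_2 = -2.4004.
u_2 = a_2 + 2.4004·q_1 = (-3.5238, 0.0476, 0.9048).
‖u_2‖ = 3.6384, so q_2 = (-0.9685, 0.0131, 0.2487).

q_2 = (-0.9685, 0.0131, 0.2487)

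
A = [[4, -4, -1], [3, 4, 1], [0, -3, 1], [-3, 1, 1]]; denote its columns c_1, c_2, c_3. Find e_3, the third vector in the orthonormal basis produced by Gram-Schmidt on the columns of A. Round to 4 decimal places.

e_3 = (-0.0732, 0.4508, 0.8165, 0.3532)

e_1 = c_1/‖c_1‖ = (4, 3, 0, -3)/5.8310 = (0.6860, 0.5145, 0.0000, -0.5145).
r_{12} = e_1·c_2 = -1.2005.
u_2 = c_2 + 1.2005·e_1 = (-3.1765, 4.6176, -3.0000, 0.3824).
‖u_2‖ = 6.3686, so e_2 = (-0.4988, 0.7251, -0.4711, 0.0600).
r_{13} = e_1·c_3 = -0.6860; r_{23} = e_2·c_3 = 0.8128.
u_3 = c_3 + 0.6860·e_1 − 0.8128·e_2 = (-0.1240, 0.7636, 1.3829, 0.5983).
‖u_3‖ = 1.6937, so e_3 = (-0.0732, 0.4508, 0.8165, 0.3532).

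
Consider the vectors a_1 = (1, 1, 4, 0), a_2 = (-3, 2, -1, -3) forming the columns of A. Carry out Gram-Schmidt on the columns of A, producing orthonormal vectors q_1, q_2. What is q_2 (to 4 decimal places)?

a_1 = (1, 1, 4, 0); ‖a_1‖ = 4.2426, so q_1 = (0.2357, 0.2357, 0.9428, 0.0000).
q_1·a_2 = 0.2357·(-3) + 0.2357·2 + 0.9428·(-1) + 0.0000·(-3) = -1.1785.
u_2 = a_2 + 1.1785·q_1 = (-2.7222, 2.2778, 0.1111, -3.0000).
‖u_2‖ = 4.6488, so q_2 = (-0.5856, 0.4900, 0.0239, -0.6453).

q_2 = (-0.5856, 0.4900, 0.0239, -0.6453)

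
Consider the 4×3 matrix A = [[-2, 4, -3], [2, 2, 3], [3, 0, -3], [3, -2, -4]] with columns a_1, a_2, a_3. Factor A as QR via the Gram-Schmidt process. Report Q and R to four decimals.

q_1 = a_1/‖a_1‖ = (-2, 2, 3, 3)/5.0990 = (-0.3922, 0.3922, 0.5883, 0.5883).
r_{12} = q_1·a_2 = -1.9612.
u_2 = a_2 + 1.9612·q_1 = (3.2308, 2.7692, 1.1538, -0.8462).
‖u_2‖ = 4.4893, so q_2 = (0.7197, 0.6169, 0.2570, -0.1885).
r_{13} = q_1·a_3 = -1.7650; r_{23} = q_2·a_3 = -0.3256.
u_3 = a_3 + 1.7650·q_1 + 0.3256·q_2 = (-3.4580, 3.8931, -1.8779, -3.0229).
‖u_3‖ = 6.3070, so q_3 = (-0.5483, 0.6173, -0.2977, -0.4793).

Q = [[-0.3922, 0.7197, -0.5483], [0.3922, 0.6169, 0.6173], [0.5883, 0.2570, -0.2977], [0.5883, -0.1885, -0.4793]], R = [[5.0990, -1.9612, -1.7650], [0.0000, 4.4893, -0.3256], [0.0000, 0.0000, 6.3070]]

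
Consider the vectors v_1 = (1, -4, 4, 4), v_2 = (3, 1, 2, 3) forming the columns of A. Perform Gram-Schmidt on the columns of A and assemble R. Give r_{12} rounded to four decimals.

v_1 = (1, -4, 4, 4); ‖v_1‖ = 7.0000, so e_1 = (0.1429, -0.5714, 0.5714, 0.5714).
r_{12} = e_1·v_2 = 2.7143.

r_{12} = 2.7143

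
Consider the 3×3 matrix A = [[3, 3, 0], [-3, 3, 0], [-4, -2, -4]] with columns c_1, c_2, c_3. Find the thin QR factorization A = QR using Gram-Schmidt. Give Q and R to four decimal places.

Q = [[0.5145, 0.5115, -0.6882], [-0.5145, 0.8262, 0.2294], [-0.6860, -0.2361, -0.6882]], R = [[5.8310, 1.3720, 2.7440], [0.0000, 4.4853, 0.9443], [0.0000, 0.0000, 2.7530]]

e_1 = c_1/‖c_1‖ = (3, -3, -4)/5.8310 = (0.5145, -0.5145, -0.6860).
r_{12} = e_1·c_2 = 1.3720.
u_2 = c_2 − 1.3720·e_1 = (2.2941, 3.7059, -1.0588).
‖u_2‖ = 4.4853, so e_2 = (0.5115, 0.8262, -0.2361).
r_{13} = e_1·c_3 = 2.7440; r_{23} = e_2·c_3 = 0.9443.
u_3 = c_3 − 2.7440·e_1 − 0.9443·e_2 = (-1.8947, 0.6316, -1.8947).
‖u_3‖ = 2.7530, so e_3 = (-0.6882, 0.2294, -0.6882).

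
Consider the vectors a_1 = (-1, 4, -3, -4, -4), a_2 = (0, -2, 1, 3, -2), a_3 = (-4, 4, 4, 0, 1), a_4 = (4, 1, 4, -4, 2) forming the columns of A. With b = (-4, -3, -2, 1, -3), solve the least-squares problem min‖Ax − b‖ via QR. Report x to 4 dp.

a_1 = (-1, 4, -3, -4, -4); ‖a_1‖ = 7.6158, so e_1 = (-0.1313, 0.5252, -0.3939, -0.5252, -0.5252).
e_1·a_2 = (-0.1313)·0 + 0.5252·(-2) + (-0.3939)·1 + (-0.5252)·3 + (-0.5252)·(-2) = -1.9696.
u_2 = a_2 + 1.9696·e_1 = (-0.2586, -0.9655, 0.2241, 1.9655, -3.0345).
‖u_2‖ = 3.7578, so e_2 = (-0.0688, -0.2569, 0.0596, 0.5231, -0.8075).
e_1·a_3 = (-0.1313)·(-4) + 0.5252·4 + (-0.3939)·4 + (-0.5252)·0 + (-0.5252)·1 = 0.5252; e_2·a_3 = (-0.0688)·(-4) + (-0.2569)·4 + 0.0596·4 + 0.5231·0 + (-0.8075)·1 = -1.3214.
u_3 = a_3 − 0.5252·e_1 + 1.3214·e_2 = (-4.0220, 3.3846, 4.2857, 0.9670, 0.2088).
‖u_3‖ = 6.8541, so e_3 = (-0.5868, 0.4938, 0.6253, 0.1411, 0.0305).
e_1·a_4 = (-0.1313)·4 + 0.5252·1 + (-0.3939)·4 + (-0.5252)·(-4) + (-0.5252)·2 = -0.5252; e_2·a_4 = (-0.0688)·4 + (-0.2569)·1 + 0.0596·4 + 0.5231·(-4) + (-0.8075)·2 = -4.0009; e_3·a_4 = (-0.5868)·4 + 0.4938·1 + 0.6253·4 + 0.1411·(-4) + 0.0305·2 = 0.1443.
u_4 = a_4 + 0.5252·e_1 + 4.0009·e_2 − 0.1443·e_3 = (3.7404, 0.1766, 3.9415, -2.2035, -1.5111).
‖u_4‖ = 6.0577, so e_4 = (0.6175, 0.0292, 0.6507, -0.3638, -0.2495).
Qᵀb = (0.7878, 3.8725, -0.3351, -3.4740).
Back-substitute: x_4 = -3.4740/6.0577 = -0.5735.
x_3 = (-0.3351 − 0.1443·(-0.5735))/6.8541 = -0.0368.
x_2 = (3.8725 + 1.3214·(-0.0368) + 4.0009·(-0.5735))/3.7578 = 0.4070.
x_1 = (0.7878 + 1.9696·0.4070 − 0.5252·(-0.0368) + 0.5252·(-0.5735))/7.6158 = 0.1717.

x = (0.1717, 0.4070, -0.0368, -0.5735)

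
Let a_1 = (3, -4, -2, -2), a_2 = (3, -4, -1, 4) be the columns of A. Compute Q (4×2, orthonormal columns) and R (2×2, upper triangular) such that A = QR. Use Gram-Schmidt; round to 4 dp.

Q = [[0.5222, 0.2284], [-0.6963, -0.3045], [-0.3482, 0.0272], [-0.3482, 0.9243]], R = [[5.7446, 3.3075], [0.0000, 5.5732]]

q_1 = a_1/‖a_1‖ = (3, -4, -2, -2)/5.7446 = (0.5222, -0.6963, -0.3482, -0.3482).
r_{12} = q_1·a_2 = 3.3075.
u_2 = a_2 − 3.3075·q_1 = (1.2727, -1.6970, 0.1515, 5.1515).
‖u_2‖ = 5.5732, so q_2 = (0.2284, -0.3045, 0.0272, 0.9243).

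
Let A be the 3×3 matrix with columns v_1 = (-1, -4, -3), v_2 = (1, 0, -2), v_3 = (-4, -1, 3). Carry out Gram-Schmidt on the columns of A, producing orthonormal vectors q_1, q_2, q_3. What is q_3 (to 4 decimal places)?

q_3 = (-0.7807, 0.4880, -0.3904)

q_1 = v_1/‖v_1‖ = (-1, -4, -3)/5.0990 = (-0.1961, -0.7845, -0.5883).
r_{12} = q_1·v_2 = 0.9806.
u_2 = v_2 − 0.9806·q_1 = (1.1923, 0.7692, -1.4231).
‖u_2‖ = 2.0096, so q_2 = (0.5933, 0.3828, -0.7081).
r_{13} = q_1·v_3 = -0.1961; r_{23} = q_2·v_3 = -4.8804.
u_3 = v_3 + 0.1961·q_1 + 4.8804·q_2 = (-1.1429, 0.7143, -0.5714).
‖u_3‖ = 1.4639, so q_3 = (-0.7807, 0.4880, -0.3904).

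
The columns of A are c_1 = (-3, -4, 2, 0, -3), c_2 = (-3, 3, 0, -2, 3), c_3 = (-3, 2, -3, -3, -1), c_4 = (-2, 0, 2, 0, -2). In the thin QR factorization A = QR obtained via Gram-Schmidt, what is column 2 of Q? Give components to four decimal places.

c_1 = (-3, -4, 2, 0, -3); ‖c_1‖ = 6.1644, so e_1 = (-0.4867, -0.6489, 0.3244, 0.0000, -0.4867).
e_1·c_2 = (-0.4867)·(-3) + (-0.6489)·3 + 0.3244·0 + 0.0000·(-2) + (-0.4867)·3 = -1.9467.
u_2 = c_2 + 1.9467·e_1 = (-3.9474, 1.7368, 0.6316, -2.0000, 2.0526).
‖u_2‖ = 5.2164, so e_2 = (-0.7567, 0.3330, 0.1211, -0.3834, 0.3935).

e_2 = (-0.7567, 0.3330, 0.1211, -0.3834, 0.3935)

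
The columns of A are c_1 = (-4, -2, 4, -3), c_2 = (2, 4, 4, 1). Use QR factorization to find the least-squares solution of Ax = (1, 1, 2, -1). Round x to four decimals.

x = (0.1353, 0.3623)

c_1 = (-4, -2, 4, -3); ‖c_1‖ = 6.7082, so e_1 = (-0.5963, -0.2981, 0.5963, -0.4472).
e_1·c_2 = (-0.5963)·2 + (-0.2981)·4 + 0.5963·4 + (-0.4472)·1 = -0.4472.
u_2 = c_2 + 0.4472·e_1 = (1.7333, 3.8667, 4.2667, 0.8000).
‖u_2‖ = 6.0663, so e_2 = (0.2857, 0.6374, 0.7033, 0.1319).
Qᵀb = (0.7454, 2.1979).
Back-substitute: x_2 = 2.1979/6.0663 = 0.3623.
x_1 = (0.7454 + 0.4472·0.3623)/6.7082 = 0.1353.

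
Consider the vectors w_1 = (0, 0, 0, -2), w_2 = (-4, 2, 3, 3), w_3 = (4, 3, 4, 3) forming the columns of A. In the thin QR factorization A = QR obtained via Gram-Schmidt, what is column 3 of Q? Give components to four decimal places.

w_1 = (0, 0, 0, -2); ‖w_1‖ = 2.0000, so q_1 = (0.0000, 0.0000, 0.0000, -1.0000).
q_1·w_2 = 0.0000·(-4) + 0.0000·2 + 0.0000·3 + (-1.0000)·3 = -3.0000.
u_2 = w_2 + 3.0000·q_1 = (-4.0000, 2.0000, 3.0000, 0.0000).
‖u_2‖ = 5.3852, so q_2 = (-0.7428, 0.3714, 0.5571, 0.0000).
q_1·w_3 = 0.0000·4 + 0.0000·3 + 0.0000·4 + (-1.0000)·3 = -3.0000; q_2·w_3 = (-0.7428)·4 + 0.3714·3 + 0.5571·4 + 0.0000·3 = 0.3714.
u_3 = w_3 + 3.0000·q_1 − 0.3714·q_2 = (4.2759, 2.8621, 3.7931, 0.0000).
‖u_3‖ = 6.3923, so q_3 = (0.6689, 0.4477, 0.5934, 0.0000).

q_3 = (0.6689, 0.4477, 0.5934, 0.0000)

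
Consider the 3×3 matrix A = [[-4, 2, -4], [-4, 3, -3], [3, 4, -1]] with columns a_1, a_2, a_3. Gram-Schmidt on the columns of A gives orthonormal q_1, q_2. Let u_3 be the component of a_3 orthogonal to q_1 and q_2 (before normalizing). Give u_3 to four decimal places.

u_3 = (-0.8444, 0.7431, -0.1351)

a_1 = (-4, -4, 3); ‖a_1‖ = 6.4031, so q_1 = (-0.6247, -0.6247, 0.4685).
q_1·a_2 = (-0.6247)·2 + (-0.6247)·3 + 0.4685·4 = -1.2494.
u_2 = a_2 + 1.2494·q_1 = (1.2195, 2.2195, 4.5854).
‖u_2‖ = 5.2382, so q_2 = (0.2328, 0.4237, 0.8754).
q_1·a_3 = (-0.6247)·(-4) + (-0.6247)·(-3) + 0.4685·(-1) = 3.9043; q_2·a_3 = 0.2328·(-4) + 0.4237·(-3) + 0.8754·(-1) = -3.0777.
u_3 = a_3 − 3.9043·q_1 + 3.0777·q_2 = (-0.8444, 0.7431, -0.1351).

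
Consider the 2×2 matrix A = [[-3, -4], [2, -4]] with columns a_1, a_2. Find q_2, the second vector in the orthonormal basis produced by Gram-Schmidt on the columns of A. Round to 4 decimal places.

a_1 = (-3, 2); ‖a_1‖ = 3.6056, so q_1 = (-0.8321, 0.5547).
q_1·a_2 = (-0.8321)·(-4) + 0.5547·(-4) = 1.1094.
u_2 = a_2 − 1.1094·q_1 = (-3.0769, -4.6154).
‖u_2‖ = 5.5470, so q_2 = (-0.5547, -0.8321).

q_2 = (-0.5547, -0.8321)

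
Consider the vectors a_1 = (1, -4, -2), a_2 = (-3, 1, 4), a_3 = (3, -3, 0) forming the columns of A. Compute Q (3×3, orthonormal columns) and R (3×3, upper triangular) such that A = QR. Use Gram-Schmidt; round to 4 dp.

Q = [[0.2182, -0.5846, 0.7814], [-0.8729, -0.4750, -0.1116], [-0.4364, 0.6577, 0.6140]], R = [[4.5826, -3.2733, 3.2733], [0.0000, 3.9097, -0.3289], [0.0000, 0.0000, 2.6791]]

a_1 = (1, -4, -2); ‖a_1‖ = 4.5826, so q_1 = (0.2182, -0.8729, -0.4364).
q_1·a_2 = 0.2182·(-3) + (-0.8729)·1 + (-0.4364)·4 = -3.2733.
u_2 = a_2 + 3.2733·q_1 = (-2.2857, -1.8571, 2.5714).
‖u_2‖ = 3.9097, so q_2 = (-0.5846, -0.4750, 0.6577).
q_1·a_3 = 0.2182·3 + (-0.8729)·(-3) + (-0.4364)·0 = 3.2733; q_2·a_3 = (-0.5846)·3 + (-0.4750)·(-3) + 0.6577·0 = -0.3289.
u_3 = a_3 − 3.2733·q_1 + 0.3289·q_2 = (2.0935, -0.2991, 1.6449).
‖u_3‖ = 2.6791, so q_3 = (0.7814, -0.1116, 0.6140).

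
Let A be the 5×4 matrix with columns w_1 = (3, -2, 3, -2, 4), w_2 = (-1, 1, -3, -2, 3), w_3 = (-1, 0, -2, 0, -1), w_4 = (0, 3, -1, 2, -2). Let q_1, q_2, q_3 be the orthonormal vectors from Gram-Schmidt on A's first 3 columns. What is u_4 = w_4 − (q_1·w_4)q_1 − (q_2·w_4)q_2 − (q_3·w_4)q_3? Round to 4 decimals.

w_1 = (3, -2, 3, -2, 4); ‖w_1‖ = 6.4807, so q_1 = (0.4629, -0.3086, 0.4629, -0.3086, 0.6172).
q_1·w_2 = 0.4629·(-1) + (-0.3086)·1 + 0.4629·(-3) + (-0.3086)·(-2) + 0.6172·3 = 0.3086.
u_2 = w_2 − 0.3086·q_1 = (-1.1429, 1.0952, -3.1429, -1.9048, 2.8095).
‖u_2‖ = 4.8892, so q_2 = (-0.2337, 0.2240, -0.6428, -0.3896, 0.5746).
q_1·w_3 = 0.4629·(-1) + (-0.3086)·0 + 0.4629·(-2) + (-0.3086)·0 + 0.6172·(-1) = -2.0059; q_2·w_3 = (-0.2337)·(-1) + 0.2240·0 + (-0.6428)·(-2) + (-0.3896)·0 + 0.5746·(-1) = 0.9447.
u_3 = w_3 + 2.0059·q_1 − 0.9447·q_2 = (0.1494, -0.8307, -0.4641, -0.2510, -0.3048).
‖u_3‖ = 1.0410, so q_3 = (0.1435, -0.7980, -0.4459, -0.2411, -0.2928).
q_1·w_4 = 0.4629·0 + (-0.3086)·3 + 0.4629·(-1) + (-0.3086)·2 + 0.6172·(-2) = -3.2404; q_2·w_4 = (-0.2337)·0 + 0.2240·3 + (-0.6428)·(-1) + (-0.3896)·2 + 0.5746·(-2) = -0.6136; q_3·w_4 = 0.1435·0 + (-0.7980)·3 + (-0.4459)·(-1) + (-0.2411)·2 + (-0.2928)·(-2) = -1.8447.
u_4 = w_4 + 3.2404·q_1 + 0.6136·q_2 + 1.8447·q_3 = (1.6213, 0.6654, -0.7169, 0.3162, -0.1875).

u_4 = (1.6213, 0.6654, -0.7169, 0.3162, -0.1875)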